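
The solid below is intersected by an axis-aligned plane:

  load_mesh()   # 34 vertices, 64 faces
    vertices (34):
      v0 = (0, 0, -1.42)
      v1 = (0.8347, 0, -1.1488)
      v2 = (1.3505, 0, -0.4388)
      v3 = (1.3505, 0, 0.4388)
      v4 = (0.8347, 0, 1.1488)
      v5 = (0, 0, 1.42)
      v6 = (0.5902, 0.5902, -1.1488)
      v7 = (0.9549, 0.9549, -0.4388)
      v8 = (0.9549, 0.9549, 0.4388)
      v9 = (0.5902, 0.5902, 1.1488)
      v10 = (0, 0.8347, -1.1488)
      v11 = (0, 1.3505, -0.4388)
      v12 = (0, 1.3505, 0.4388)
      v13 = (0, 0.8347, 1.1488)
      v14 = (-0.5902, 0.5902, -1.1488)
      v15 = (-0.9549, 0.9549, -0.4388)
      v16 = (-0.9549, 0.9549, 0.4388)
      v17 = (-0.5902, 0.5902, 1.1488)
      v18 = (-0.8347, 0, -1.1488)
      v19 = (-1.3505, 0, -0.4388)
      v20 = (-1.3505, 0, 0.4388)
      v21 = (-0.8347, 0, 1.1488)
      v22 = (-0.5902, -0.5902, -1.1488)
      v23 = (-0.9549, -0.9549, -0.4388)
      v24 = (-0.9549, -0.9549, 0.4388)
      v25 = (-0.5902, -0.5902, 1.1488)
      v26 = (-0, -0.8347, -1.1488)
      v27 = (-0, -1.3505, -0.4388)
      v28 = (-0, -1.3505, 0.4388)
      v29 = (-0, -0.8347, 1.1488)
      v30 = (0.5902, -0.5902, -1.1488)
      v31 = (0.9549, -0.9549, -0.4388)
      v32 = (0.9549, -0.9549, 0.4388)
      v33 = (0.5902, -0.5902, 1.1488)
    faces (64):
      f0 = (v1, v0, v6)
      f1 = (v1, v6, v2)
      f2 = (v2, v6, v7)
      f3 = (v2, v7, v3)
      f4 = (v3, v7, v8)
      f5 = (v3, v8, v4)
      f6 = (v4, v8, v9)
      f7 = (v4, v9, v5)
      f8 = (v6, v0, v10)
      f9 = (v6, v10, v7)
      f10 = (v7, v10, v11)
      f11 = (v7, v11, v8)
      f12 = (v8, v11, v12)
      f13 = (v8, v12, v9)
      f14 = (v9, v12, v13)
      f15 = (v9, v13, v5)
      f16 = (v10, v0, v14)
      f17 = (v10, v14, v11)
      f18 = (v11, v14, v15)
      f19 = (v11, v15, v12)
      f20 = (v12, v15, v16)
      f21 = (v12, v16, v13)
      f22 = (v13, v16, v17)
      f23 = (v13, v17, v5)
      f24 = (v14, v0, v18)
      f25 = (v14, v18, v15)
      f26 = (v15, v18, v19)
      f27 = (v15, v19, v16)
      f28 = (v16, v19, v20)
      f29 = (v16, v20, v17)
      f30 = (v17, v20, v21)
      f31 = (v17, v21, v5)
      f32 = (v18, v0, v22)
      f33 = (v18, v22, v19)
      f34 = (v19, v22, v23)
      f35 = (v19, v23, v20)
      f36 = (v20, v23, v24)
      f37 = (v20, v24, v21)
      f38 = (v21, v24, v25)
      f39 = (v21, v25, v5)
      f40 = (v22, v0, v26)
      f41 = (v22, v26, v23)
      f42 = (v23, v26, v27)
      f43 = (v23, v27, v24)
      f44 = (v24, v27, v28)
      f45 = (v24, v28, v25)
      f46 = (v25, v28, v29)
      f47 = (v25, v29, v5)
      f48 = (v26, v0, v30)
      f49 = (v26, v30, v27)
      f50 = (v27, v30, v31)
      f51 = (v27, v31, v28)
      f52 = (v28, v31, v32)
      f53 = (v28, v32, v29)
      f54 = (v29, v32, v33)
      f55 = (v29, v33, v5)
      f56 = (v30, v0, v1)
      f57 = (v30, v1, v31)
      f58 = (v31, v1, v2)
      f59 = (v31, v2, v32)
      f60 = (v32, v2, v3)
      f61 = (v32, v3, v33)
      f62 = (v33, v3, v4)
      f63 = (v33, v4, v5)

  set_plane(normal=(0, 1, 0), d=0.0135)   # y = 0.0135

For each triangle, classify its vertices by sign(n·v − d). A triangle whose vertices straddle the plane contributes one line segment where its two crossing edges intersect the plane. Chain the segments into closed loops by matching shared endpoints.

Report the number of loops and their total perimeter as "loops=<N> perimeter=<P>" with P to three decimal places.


Straddling triangles (20 of 64):
  (v1,v0,v6) [--+] → (0.0135, 0.0135, -1.4138)–(0.829107, 0.0135, -1.1488)  len=0.8576
  (v1,v6,v2) [-+-] → (0.829107, 0.0135, -1.1488)–(1.33311, 0.0135, -0.45504)  len=0.8575
  (v2,v6,v7) [-++] → (1.33311, 0.0135, -0.45504)–(1.34491, 0.0135, -0.4388)  len=0.0201
  (v2,v7,v3) [-+-] → (1.34491, 0.0135, -0.4388)–(1.34491, 0.0135, 0.426393)  len=0.8652
  (v3,v7,v8) [-++] → (1.34491, 0.0135, 0.426393)–(1.34491, 0.0135, 0.4388)  len=0.0124
  (v3,v8,v4) [-+-] → (1.34491, 0.0135, 0.4388)–(0.836399, 0.0135, 1.13876)  len=0.8652
  (v4,v8,v9) [-++] → (0.836399, 0.0135, 1.13876)–(0.829107, 0.0135, 1.1488)  len=0.0124
  (v4,v9,v5) [-+-] → (0.829107, 0.0135, 1.1488)–(0.0135, 0.0135, 1.4138)  len=0.8576
  (v6,v0,v10) [+-+] → (0.0135, 0.0135, -1.4138)–(0, 0.0135, -1.41561)  len=0.0136
  (v9,v13,v5) [++-] → (0, 0.0135, 1.41561)–(0.0135, 0.0135, 1.4138)  len=0.0136
  (v10,v0,v14) [+-+] → (0, 0.0135, -1.41561)–(-0.0135, 0.0135, -1.4138)  len=0.0136
  (v13,v17,v5) [++-] → (-0.0135, 0.0135, 1.4138)–(0, 0.0135, 1.41561)  len=0.0136
  (v14,v0,v18) [+--] → (-0.0135, 0.0135, -1.4138)–(-0.829107, 0.0135, -1.1488)  len=0.8576
  (v14,v18,v15) [+-+] → (-0.829107, 0.0135, -1.1488)–(-0.836399, 0.0135, -1.13876)  len=0.0124
  (v15,v18,v19) [+--] → (-0.836399, 0.0135, -1.13876)–(-1.34491, 0.0135, -0.4388)  len=0.8652
  (v15,v19,v16) [+-+] → (-1.34491, 0.0135, -0.4388)–(-1.34491, 0.0135, -0.426393)  len=0.0124
  (v16,v19,v20) [+--] → (-1.34491, 0.0135, -0.426393)–(-1.34491, 0.0135, 0.4388)  len=0.8652
  (v16,v20,v17) [+-+] → (-1.34491, 0.0135, 0.4388)–(-1.33311, 0.0135, 0.45504)  len=0.0201
  (v17,v20,v21) [+--] → (-1.33311, 0.0135, 0.45504)–(-0.829107, 0.0135, 1.1488)  len=0.8575
  (v17,v21,v5) [+--] → (-0.829107, 0.0135, 1.1488)–(-0.0135, 0.0135, 1.4138)  len=0.8576

Chained into 1 loop(s):
  loop 1: 20 segments, perimeter = 8.7503
Total perimeter = 8.750

loops=1 perimeter=8.750


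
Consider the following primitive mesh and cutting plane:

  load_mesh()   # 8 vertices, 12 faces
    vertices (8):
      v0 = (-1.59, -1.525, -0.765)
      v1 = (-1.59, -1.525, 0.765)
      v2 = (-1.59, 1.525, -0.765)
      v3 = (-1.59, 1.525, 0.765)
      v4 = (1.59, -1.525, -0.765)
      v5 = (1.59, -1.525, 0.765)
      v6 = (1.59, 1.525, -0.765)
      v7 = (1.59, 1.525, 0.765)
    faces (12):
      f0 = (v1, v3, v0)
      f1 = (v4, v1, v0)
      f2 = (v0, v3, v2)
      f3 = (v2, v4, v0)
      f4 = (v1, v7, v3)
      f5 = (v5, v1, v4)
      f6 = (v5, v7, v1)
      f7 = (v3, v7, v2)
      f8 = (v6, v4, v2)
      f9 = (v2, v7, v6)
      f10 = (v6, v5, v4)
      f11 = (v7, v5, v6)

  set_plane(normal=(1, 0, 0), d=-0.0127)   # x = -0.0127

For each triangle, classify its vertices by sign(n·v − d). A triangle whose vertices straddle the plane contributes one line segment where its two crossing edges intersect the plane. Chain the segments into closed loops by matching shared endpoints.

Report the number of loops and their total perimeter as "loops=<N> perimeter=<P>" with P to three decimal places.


Straddling triangles (8 of 12):
  (v4,v1,v0) [+--] → (-0.0127, -1.525, 0.00611038)–(-0.0127, -1.525, -0.765)  len=0.7711
  (v2,v4,v0) [-+-] → (-0.0127, 0.0121808, -0.765)–(-0.0127, -1.525, -0.765)  len=1.5372
  (v1,v7,v3) [-+-] → (-0.0127, -0.0121808, 0.765)–(-0.0127, 1.525, 0.765)  len=1.5372
  (v5,v1,v4) [+-+] → (-0.0127, -1.525, 0.765)–(-0.0127, -1.525, 0.00611038)  len=0.7589
  (v5,v7,v1) [++-] → (-0.0127, -0.0121808, 0.765)–(-0.0127, -1.525, 0.765)  len=1.5128
  (v3,v7,v2) [-+-] → (-0.0127, 1.525, 0.765)–(-0.0127, 1.525, -0.00611038)  len=0.7711
  (v6,v4,v2) [++-] → (-0.0127, 0.0121808, -0.765)–(-0.0127, 1.525, -0.765)  len=1.5128
  (v2,v7,v6) [-++] → (-0.0127, 1.525, -0.00611038)–(-0.0127, 1.525, -0.765)  len=0.7589

Chained into 1 loop(s):
  loop 1: 8 segments, perimeter = 9.1600
Total perimeter = 9.160

loops=1 perimeter=9.160


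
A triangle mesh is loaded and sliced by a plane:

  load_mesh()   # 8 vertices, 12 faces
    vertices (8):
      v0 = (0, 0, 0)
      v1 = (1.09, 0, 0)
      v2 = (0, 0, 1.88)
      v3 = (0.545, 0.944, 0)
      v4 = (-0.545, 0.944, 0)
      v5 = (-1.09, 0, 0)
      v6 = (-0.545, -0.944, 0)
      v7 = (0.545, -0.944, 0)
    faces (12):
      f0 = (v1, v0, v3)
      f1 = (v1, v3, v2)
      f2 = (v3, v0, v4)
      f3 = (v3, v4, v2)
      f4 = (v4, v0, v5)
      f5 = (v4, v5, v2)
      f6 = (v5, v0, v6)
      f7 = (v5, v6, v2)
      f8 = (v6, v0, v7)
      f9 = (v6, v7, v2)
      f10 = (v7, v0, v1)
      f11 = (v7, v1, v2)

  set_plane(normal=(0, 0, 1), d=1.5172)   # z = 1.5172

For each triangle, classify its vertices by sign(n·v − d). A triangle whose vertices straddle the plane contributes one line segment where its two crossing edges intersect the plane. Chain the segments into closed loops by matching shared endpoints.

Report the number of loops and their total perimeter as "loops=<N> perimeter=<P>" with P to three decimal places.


loops=1 perimeter=1.262

Straddling triangles (6 of 12):
  (v1,v3,v2) [--+] → (0.105173, 0.182172, 1.5172)–(0.210347, 0, 1.5172)  len=0.2104
  (v3,v4,v2) [--+] → (-0.105173, 0.182172, 1.5172)–(0.105173, 0.182172, 1.5172)  len=0.2103
  (v4,v5,v2) [--+] → (-0.210347, 0, 1.5172)–(-0.105173, 0.182172, 1.5172)  len=0.2104
  (v5,v6,v2) [--+] → (-0.105173, -0.182172, 1.5172)–(-0.210347, 0, 1.5172)  len=0.2104
  (v6,v7,v2) [--+] → (0.105173, -0.182172, 1.5172)–(-0.105173, -0.182172, 1.5172)  len=0.2103
  (v7,v1,v2) [--+] → (0.210347, 0, 1.5172)–(0.105173, -0.182172, 1.5172)  len=0.2104

Chained into 1 loop(s):
  loop 1: 6 segments, perimeter = 1.2621
Total perimeter = 1.262


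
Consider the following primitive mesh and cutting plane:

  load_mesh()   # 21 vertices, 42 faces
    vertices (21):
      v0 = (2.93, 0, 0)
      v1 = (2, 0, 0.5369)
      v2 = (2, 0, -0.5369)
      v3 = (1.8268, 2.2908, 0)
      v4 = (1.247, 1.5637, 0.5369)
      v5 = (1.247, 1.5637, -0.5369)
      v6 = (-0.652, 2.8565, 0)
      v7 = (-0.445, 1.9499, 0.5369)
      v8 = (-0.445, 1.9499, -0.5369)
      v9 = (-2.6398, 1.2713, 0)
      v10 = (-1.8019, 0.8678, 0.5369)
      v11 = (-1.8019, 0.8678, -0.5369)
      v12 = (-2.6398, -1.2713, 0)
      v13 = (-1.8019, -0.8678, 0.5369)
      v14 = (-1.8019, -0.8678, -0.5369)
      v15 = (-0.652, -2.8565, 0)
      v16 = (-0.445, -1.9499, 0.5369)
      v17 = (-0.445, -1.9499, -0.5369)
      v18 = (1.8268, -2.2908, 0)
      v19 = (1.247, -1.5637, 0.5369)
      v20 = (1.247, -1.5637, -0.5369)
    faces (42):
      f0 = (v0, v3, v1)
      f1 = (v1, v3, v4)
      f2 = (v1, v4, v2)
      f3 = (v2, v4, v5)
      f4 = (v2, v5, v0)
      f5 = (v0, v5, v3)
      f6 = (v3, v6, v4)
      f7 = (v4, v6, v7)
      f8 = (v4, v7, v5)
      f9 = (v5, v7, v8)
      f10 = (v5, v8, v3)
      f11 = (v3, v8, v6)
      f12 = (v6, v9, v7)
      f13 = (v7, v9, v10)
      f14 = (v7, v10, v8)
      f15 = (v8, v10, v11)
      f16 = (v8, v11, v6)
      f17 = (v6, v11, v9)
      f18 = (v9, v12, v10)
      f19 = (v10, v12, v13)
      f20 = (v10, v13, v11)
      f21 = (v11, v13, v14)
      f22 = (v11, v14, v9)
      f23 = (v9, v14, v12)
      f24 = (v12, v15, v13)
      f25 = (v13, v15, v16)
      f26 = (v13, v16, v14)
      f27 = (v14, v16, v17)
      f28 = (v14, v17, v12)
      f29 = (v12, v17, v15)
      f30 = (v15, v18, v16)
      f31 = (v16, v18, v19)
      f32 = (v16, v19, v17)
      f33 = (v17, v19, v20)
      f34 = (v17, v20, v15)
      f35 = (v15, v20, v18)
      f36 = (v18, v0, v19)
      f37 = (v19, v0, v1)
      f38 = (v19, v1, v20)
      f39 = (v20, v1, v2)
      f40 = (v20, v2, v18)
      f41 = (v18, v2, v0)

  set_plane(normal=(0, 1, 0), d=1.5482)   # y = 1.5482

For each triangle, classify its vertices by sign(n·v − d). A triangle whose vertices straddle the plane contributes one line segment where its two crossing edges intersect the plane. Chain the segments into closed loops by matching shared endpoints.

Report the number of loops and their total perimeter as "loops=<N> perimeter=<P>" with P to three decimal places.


loops=2 perimeter=7.190

Straddling triangles (12 of 42):
  (v0,v3,v1) [-+-] → (2.18442, 1.5482, 0)–(1.88295, 1.5482, 0.174045)  len=0.3481
  (v1,v3,v4) [-++] → (1.88295, 1.5482, 0.174045)–(1.25446, 1.5482, 0.5369)  len=0.7257
  (v1,v4,v2) [-+-] → (1.25446, 1.5482, 0.5369)–(1.25446, 1.5482, 0.526256)  len=0.0106
  (v2,v4,v5) [-++] → (1.25446, 1.5482, 0.526256)–(1.25446, 1.5482, -0.5369)  len=1.0632
  (v2,v5,v0) [-+-] → (1.25446, 1.5482, -0.5369)–(1.26368, 1.5482, -0.531578)  len=0.0106
  (v0,v5,v3) [-++] → (1.26368, 1.5482, -0.531578)–(2.18442, 1.5482, 0)  len=1.0632
  (v6,v9,v7) [+-+] → (-2.29257, 1.5482, 0)–(-1.74422, 1.5482, 0.21908)  len=0.5905
  (v7,v9,v10) [+--] → (-1.74422, 1.5482, 0.21908)–(-0.948712, 1.5482, 0.5369)  len=0.8566
  (v7,v10,v8) [+-+] → (-0.948712, 1.5482, 0.5369)–(-0.948712, 1.5482, -0.138281)  len=0.6752
  (v8,v10,v11) [+--] → (-0.948712, 1.5482, -0.138281)–(-0.948712, 1.5482, -0.5369)  len=0.3986
  (v8,v11,v6) [+-+] → (-0.948712, 1.5482, -0.5369)–(-1.40848, 1.5482, -0.353209)  len=0.4951
  (v6,v11,v9) [+--] → (-1.40848, 1.5482, -0.353209)–(-2.29257, 1.5482, 0)  len=0.9520

Chained into 2 loop(s):
  loop 1: 6 segments, perimeter = 3.2214
  loop 2: 6 segments, perimeter = 3.9681
Total perimeter = 7.190


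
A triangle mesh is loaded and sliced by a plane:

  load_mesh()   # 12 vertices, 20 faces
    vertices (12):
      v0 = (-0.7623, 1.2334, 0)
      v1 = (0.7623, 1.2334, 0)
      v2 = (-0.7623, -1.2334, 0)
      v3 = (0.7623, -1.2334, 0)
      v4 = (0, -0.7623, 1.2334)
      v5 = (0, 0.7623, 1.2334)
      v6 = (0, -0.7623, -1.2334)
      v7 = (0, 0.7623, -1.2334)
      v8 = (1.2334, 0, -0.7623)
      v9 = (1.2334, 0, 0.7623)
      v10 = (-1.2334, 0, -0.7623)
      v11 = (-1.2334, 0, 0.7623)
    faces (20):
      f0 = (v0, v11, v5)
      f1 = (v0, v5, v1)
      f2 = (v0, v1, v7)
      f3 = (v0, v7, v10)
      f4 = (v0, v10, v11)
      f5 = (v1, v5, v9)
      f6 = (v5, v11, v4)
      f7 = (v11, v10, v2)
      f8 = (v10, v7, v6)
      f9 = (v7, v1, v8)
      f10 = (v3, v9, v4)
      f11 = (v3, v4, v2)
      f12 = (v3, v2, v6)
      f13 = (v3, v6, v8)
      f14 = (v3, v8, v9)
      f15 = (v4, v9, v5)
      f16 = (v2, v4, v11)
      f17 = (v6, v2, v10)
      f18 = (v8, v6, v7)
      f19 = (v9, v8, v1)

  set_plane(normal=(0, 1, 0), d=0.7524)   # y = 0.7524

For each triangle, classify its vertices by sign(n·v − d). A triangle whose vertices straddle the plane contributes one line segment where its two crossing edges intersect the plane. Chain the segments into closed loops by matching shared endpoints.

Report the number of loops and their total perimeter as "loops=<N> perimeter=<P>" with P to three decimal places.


loops=1 perimeter=6.519

Straddling triangles (10 of 20):
  (v0,v11,v5) [+-+] → (-0.946019, 0.7524, 0.297281)–(-0.0160182, 0.7524, 1.22728)  len=1.3152
  (v0,v7,v10) [++-] → (-0.0160182, 0.7524, -1.22728)–(-0.946019, 0.7524, -0.297281)  len=1.3152
  (v0,v10,v11) [+--] → (-0.946019, 0.7524, -0.297281)–(-0.946019, 0.7524, 0.297281)  len=0.5946
  (v1,v5,v9) [++-] → (0.0160182, 0.7524, 1.22728)–(0.946019, 0.7524, 0.297281)  len=1.3152
  (v5,v11,v4) [+--] → (-0.0160182, 0.7524, 1.22728)–(0, 0.7524, 1.2334)  len=0.0171
  (v10,v7,v6) [-+-] → (-0.0160182, 0.7524, -1.22728)–(0, 0.7524, -1.2334)  len=0.0171
  (v7,v1,v8) [++-] → (0.946019, 0.7524, -0.297281)–(0.0160182, 0.7524, -1.22728)  len=1.3152
  (v4,v9,v5) [--+] → (0.0160182, 0.7524, 1.22728)–(0, 0.7524, 1.2334)  len=0.0171
  (v8,v6,v7) [--+] → (0, 0.7524, -1.2334)–(0.0160182, 0.7524, -1.22728)  len=0.0171
  (v9,v8,v1) [--+] → (0.946019, 0.7524, -0.297281)–(0.946019, 0.7524, 0.297281)  len=0.5946

Chained into 1 loop(s):
  loop 1: 10 segments, perimeter = 6.5186
Total perimeter = 6.519


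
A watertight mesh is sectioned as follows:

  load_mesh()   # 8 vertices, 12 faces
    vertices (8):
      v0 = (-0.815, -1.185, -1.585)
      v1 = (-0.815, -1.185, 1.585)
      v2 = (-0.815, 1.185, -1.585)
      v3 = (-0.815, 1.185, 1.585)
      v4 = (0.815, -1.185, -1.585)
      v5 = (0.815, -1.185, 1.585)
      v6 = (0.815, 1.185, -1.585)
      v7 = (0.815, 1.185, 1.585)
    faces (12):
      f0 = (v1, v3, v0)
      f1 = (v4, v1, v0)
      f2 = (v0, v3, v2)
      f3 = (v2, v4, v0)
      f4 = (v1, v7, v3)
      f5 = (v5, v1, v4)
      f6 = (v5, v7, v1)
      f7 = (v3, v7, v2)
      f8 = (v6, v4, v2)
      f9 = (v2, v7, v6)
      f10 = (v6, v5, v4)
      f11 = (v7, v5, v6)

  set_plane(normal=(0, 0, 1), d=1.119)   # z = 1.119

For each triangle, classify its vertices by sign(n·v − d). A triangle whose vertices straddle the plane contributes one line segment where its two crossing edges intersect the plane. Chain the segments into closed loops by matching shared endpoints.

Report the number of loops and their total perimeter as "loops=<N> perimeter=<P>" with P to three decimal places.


loops=1 perimeter=8.000

Straddling triangles (8 of 12):
  (v1,v3,v0) [++-] → (-0.815, 0.836603, 1.119)–(-0.815, -1.185, 1.119)  len=2.0216
  (v4,v1,v0) [-+-] → (-0.575385, -1.185, 1.119)–(-0.815, -1.185, 1.119)  len=0.2396
  (v0,v3,v2) [-+-] → (-0.815, 0.836603, 1.119)–(-0.815, 1.185, 1.119)  len=0.3484
  (v5,v1,v4) [++-] → (-0.575385, -1.185, 1.119)–(0.815, -1.185, 1.119)  len=1.3904
  (v3,v7,v2) [++-] → (0.575385, 1.185, 1.119)–(-0.815, 1.185, 1.119)  len=1.3904
  (v2,v7,v6) [-+-] → (0.575385, 1.185, 1.119)–(0.815, 1.185, 1.119)  len=0.2396
  (v6,v5,v4) [-+-] → (0.815, -0.836603, 1.119)–(0.815, -1.185, 1.119)  len=0.3484
  (v7,v5,v6) [++-] → (0.815, -0.836603, 1.119)–(0.815, 1.185, 1.119)  len=2.0216

Chained into 1 loop(s):
  loop 1: 8 segments, perimeter = 8.0000
Total perimeter = 8.000


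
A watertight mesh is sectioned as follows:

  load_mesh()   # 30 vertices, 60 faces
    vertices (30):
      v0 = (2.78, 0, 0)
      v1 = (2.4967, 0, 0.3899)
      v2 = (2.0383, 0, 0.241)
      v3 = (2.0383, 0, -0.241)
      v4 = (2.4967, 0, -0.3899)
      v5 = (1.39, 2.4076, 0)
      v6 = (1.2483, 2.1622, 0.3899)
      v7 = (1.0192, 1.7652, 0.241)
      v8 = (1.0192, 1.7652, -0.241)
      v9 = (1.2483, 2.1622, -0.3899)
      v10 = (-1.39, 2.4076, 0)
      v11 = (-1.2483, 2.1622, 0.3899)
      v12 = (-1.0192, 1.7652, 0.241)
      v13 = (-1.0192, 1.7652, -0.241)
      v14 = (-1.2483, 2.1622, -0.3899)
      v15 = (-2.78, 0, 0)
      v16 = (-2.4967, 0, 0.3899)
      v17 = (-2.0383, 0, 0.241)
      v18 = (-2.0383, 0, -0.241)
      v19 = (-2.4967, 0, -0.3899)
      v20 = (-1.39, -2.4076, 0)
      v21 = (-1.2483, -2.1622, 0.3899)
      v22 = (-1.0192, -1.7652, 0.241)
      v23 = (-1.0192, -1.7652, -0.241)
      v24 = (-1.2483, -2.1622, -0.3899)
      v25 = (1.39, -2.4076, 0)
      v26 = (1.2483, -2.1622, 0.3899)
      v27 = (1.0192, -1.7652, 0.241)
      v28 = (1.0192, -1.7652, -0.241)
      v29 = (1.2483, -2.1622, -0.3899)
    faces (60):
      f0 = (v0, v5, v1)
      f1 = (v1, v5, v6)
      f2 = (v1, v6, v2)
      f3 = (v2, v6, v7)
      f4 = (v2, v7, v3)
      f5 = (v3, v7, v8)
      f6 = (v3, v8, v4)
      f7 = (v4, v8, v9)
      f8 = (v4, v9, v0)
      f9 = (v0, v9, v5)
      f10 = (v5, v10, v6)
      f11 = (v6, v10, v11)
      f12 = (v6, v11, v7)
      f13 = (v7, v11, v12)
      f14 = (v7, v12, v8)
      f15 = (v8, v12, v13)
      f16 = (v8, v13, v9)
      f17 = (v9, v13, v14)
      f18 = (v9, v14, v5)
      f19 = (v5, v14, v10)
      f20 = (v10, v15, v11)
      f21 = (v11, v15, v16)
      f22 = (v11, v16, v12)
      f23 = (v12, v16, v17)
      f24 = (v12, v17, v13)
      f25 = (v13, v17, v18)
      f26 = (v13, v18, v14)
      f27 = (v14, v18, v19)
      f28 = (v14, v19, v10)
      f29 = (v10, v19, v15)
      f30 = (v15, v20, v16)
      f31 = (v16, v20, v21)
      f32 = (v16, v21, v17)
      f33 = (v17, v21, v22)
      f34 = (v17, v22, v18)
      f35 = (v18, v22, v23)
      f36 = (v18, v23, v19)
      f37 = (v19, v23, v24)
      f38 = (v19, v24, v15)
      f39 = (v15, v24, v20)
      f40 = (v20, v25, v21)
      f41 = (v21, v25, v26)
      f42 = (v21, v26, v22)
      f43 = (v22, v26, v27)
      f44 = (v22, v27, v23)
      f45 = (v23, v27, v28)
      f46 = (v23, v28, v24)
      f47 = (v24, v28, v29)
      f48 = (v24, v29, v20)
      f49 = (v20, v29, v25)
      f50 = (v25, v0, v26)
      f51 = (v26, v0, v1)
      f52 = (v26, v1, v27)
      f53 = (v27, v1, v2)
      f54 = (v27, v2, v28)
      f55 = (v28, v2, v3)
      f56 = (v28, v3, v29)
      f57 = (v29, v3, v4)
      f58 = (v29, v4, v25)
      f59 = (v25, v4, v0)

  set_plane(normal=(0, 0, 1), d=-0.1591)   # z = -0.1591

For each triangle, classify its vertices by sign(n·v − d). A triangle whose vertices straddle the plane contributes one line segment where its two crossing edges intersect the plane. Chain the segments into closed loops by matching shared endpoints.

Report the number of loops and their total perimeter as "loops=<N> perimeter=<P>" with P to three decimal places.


Straddling triangles (24 of 60):
  (v2,v7,v3) [++-] → (1.86514, 0.299938, -0.1591)–(2.0383, 0, -0.1591)  len=0.3463
  (v3,v7,v8) [-+-] → (1.86514, 0.299938, -0.1591)–(1.0192, 1.7652, -0.1591)  len=1.6919
  (v4,v9,v0) [--+] → (2.15498, 0.882293, -0.1591)–(2.6644, 0, -0.1591)  len=1.0188
  (v0,v9,v5) [+-+] → (2.15498, 0.882293, -0.1591)–(1.33218, 2.30746, -0.1591)  len=1.6456
  (v7,v12,v8) [++-] → (0.672841, 1.7652, -0.1591)–(1.0192, 1.7652, -0.1591)  len=0.3464
  (v8,v12,v13) [-+-] → (0.672841, 1.7652, -0.1591)–(-1.0192, 1.7652, -0.1591)  len=1.6920
  (v9,v14,v5) [--+] → (0.313433, 2.30746, -0.1591)–(1.33218, 2.30746, -0.1591)  len=1.0187
  (v5,v14,v10) [+-+] → (0.313433, 2.30746, -0.1591)–(-1.33218, 2.30746, -0.1591)  len=1.6456
  (v12,v17,v13) [++-] → (-1.19236, 1.46526, -0.1591)–(-1.0192, 1.7652, -0.1591)  len=0.3463
  (v13,v17,v18) [-+-] → (-1.19236, 1.46526, -0.1591)–(-2.0383, 0, -0.1591)  len=1.6919
  (v14,v19,v10) [--+] → (-1.84159, 1.42517, -0.1591)–(-1.33218, 2.30746, -0.1591)  len=1.0188
  (v10,v19,v15) [+-+] → (-1.84159, 1.42517, -0.1591)–(-2.6644, 0, -0.1591)  len=1.6456
  (v17,v22,v18) [++-] → (-1.86514, -0.299938, -0.1591)–(-2.0383, 0, -0.1591)  len=0.3463
  (v18,v22,v23) [-+-] → (-1.86514, -0.299938, -0.1591)–(-1.0192, -1.7652, -0.1591)  len=1.6919
  (v19,v24,v15) [--+] → (-2.15498, -0.882293, -0.1591)–(-2.6644, 0, -0.1591)  len=1.0188
  (v15,v24,v20) [+-+] → (-2.15498, -0.882293, -0.1591)–(-1.33218, -2.30746, -0.1591)  len=1.6456
  (v22,v27,v23) [++-] → (-0.672841, -1.7652, -0.1591)–(-1.0192, -1.7652, -0.1591)  len=0.3464
  (v23,v27,v28) [-+-] → (-0.672841, -1.7652, -0.1591)–(1.0192, -1.7652, -0.1591)  len=1.6920
  (v24,v29,v20) [--+] → (-0.313433, -2.30746, -0.1591)–(-1.33218, -2.30746, -0.1591)  len=1.0187
  (v20,v29,v25) [+-+] → (-0.313433, -2.30746, -0.1591)–(1.33218, -2.30746, -0.1591)  len=1.6456
  (v27,v2,v28) [++-] → (1.19236, -1.46526, -0.1591)–(1.0192, -1.7652, -0.1591)  len=0.3463
  (v28,v2,v3) [-+-] → (1.19236, -1.46526, -0.1591)–(2.0383, 0, -0.1591)  len=1.6919
  (v29,v4,v25) [--+] → (1.84159, -1.42517, -0.1591)–(1.33218, -2.30746, -0.1591)  len=1.0188
  (v25,v4,v0) [+-+] → (1.84159, -1.42517, -0.1591)–(2.6644, 0, -0.1591)  len=1.6456

Chained into 2 loop(s):
  loop 1: 12 segments, perimeter = 12.2298
  loop 2: 12 segments, perimeter = 15.9864
Total perimeter = 28.216

loops=2 perimeter=28.216


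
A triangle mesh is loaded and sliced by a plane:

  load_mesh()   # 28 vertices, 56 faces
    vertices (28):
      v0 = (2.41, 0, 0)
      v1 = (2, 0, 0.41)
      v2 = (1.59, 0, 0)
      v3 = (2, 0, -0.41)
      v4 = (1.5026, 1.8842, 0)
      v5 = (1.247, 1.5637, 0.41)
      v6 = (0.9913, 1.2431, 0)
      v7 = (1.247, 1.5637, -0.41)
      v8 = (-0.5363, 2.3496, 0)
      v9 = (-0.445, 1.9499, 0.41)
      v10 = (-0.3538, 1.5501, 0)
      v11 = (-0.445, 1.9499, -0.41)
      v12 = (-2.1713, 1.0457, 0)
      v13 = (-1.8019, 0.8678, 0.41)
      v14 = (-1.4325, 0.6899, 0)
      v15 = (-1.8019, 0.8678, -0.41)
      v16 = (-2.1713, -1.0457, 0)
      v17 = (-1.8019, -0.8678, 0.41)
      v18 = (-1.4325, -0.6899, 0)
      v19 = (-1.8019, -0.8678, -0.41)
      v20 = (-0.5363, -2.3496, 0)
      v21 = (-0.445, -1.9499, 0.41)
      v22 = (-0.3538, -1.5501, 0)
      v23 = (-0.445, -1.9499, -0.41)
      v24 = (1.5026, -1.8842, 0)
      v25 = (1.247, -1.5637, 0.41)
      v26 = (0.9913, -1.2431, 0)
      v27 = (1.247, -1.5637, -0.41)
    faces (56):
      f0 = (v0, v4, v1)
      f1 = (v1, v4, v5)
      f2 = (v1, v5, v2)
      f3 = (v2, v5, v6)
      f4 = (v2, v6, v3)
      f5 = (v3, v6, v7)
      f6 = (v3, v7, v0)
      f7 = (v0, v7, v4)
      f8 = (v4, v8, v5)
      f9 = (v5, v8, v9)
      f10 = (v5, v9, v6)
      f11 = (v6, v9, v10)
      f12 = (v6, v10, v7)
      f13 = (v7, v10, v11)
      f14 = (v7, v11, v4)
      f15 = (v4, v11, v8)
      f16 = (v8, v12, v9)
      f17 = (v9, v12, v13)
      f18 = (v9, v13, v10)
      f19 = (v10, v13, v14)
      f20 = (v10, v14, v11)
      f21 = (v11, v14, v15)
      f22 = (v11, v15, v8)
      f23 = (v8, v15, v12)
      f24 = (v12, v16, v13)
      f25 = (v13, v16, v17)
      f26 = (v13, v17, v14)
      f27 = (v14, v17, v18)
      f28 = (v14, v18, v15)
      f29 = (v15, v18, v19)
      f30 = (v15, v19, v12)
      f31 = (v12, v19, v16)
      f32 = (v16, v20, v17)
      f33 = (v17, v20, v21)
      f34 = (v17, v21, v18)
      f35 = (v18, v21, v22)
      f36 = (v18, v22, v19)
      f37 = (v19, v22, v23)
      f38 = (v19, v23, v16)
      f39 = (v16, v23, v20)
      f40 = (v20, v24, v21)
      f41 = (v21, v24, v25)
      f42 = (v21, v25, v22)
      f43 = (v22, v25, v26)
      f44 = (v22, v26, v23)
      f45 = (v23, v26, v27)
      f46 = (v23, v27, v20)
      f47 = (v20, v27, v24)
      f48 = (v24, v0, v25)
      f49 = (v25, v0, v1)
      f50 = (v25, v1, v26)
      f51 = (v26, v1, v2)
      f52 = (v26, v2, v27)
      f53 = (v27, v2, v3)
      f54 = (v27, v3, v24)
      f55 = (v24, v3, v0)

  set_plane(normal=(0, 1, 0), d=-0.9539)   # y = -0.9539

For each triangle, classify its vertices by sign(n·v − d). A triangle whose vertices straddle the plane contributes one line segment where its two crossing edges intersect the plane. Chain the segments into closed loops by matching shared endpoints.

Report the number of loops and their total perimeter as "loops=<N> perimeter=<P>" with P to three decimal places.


loops=2 perimeter=5.027

Straddling triangles (18 of 56):
  (v12,v16,v13) [+-+] → (-2.1713, -0.9539, 0)–(-2.15358, -0.9539, 0.0196697)  len=0.0265
  (v13,v16,v17) [+-+] → (-2.15358, -0.9539, 0.0196697)–(-1.98068, -0.9539, 0.211568)  len=0.2583
  (v12,v19,v16) [++-] → (-1.98068, -0.9539, -0.211568)–(-2.1713, -0.9539, 0)  len=0.2848
  (v16,v20,v17) [--+] → (-1.72836, -0.9539, 0.386177)–(-1.98068, -0.9539, 0.211568)  len=0.3068
  (v17,v20,v21) [+--] → (-1.72836, -0.9539, 0.386177)–(-1.69393, -0.9539, 0.41)  len=0.0419
  (v17,v21,v18) [+-+] → (-1.69393, -0.9539, 0.41)–(-1.2256, -0.9539, 0.0859048)  len=0.5695
  (v18,v21,v22) [+--] → (-1.2256, -0.9539, 0.0859048)–(-1.10144, -0.9539, 0)  len=0.1510
  (v18,v22,v19) [+-+] → (-1.10144, -0.9539, 0)–(-1.61916, -0.9539, -0.358262)  len=0.6296
  (v19,v22,v23) [+--] → (-1.61916, -0.9539, -0.358262)–(-1.69393, -0.9539, -0.41)  len=0.0909
  (v19,v23,v16) [+--] → (-1.69393, -0.9539, -0.41)–(-1.98068, -0.9539, -0.211568)  len=0.3487
  (v24,v0,v25) [-+-] → (1.95062, -0.9539, 0)–(1.70054, -0.9539, 0.250111)  len=0.3537
  (v25,v0,v1) [-++] → (1.70054, -0.9539, 0.250111)–(1.54065, -0.9539, 0.41)  len=0.2261
  (v25,v1,v26) [-+-] → (1.54065, -0.9539, 0.41)–(1.22597, -0.9539, 0.0953841)  len=0.4450
  (v26,v1,v2) [-++] → (1.22597, -0.9539, 0.0953841)–(1.13058, -0.9539, 0)  len=0.1349
  (v26,v2,v27) [-+-] → (1.13058, -0.9539, 0)–(1.38076, -0.9539, -0.250111)  len=0.3538
  (v27,v2,v3) [-++] → (1.38076, -0.9539, -0.250111)–(1.54065, -0.9539, -0.41)  len=0.2261
  (v27,v3,v24) [-+-] → (1.54065, -0.9539, -0.41)–(1.74818, -0.9539, -0.202432)  len=0.2935
  (v24,v3,v0) [-++] → (1.74818, -0.9539, -0.202432)–(1.95062, -0.9539, 0)  len=0.2863

Chained into 2 loop(s):
  loop 1: 10 segments, perimeter = 2.7080
  loop 2: 8 segments, perimeter = 2.3194
Total perimeter = 5.027


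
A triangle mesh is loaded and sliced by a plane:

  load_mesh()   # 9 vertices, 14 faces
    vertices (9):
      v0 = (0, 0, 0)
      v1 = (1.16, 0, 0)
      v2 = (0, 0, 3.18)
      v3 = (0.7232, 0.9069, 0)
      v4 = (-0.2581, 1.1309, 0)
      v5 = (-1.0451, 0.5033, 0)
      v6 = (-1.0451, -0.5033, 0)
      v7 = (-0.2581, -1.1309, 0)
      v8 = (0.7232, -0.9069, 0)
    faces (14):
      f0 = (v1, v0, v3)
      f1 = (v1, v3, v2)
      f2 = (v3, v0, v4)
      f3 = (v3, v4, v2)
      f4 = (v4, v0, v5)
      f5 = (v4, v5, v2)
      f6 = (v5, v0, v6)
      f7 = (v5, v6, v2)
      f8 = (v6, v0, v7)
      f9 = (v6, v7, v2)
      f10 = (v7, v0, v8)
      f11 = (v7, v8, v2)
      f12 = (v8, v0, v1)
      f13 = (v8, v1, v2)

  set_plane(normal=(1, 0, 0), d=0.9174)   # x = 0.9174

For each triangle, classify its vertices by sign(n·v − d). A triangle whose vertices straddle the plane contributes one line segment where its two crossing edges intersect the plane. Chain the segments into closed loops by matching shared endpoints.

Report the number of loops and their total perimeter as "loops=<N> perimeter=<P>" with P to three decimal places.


loops=1 perimeter=2.676

Straddling triangles (4 of 14):
  (v1,v0,v3) [+--] → (0.9174, 0, 0)–(0.9174, 0.503695, 0)  len=0.5037
  (v1,v3,v2) [+--] → (0.9174, 0.503695, 0)–(0.9174, 0, 0.665059)  len=0.8343
  (v8,v0,v1) [--+] → (0.9174, 0, 0)–(0.9174, -0.503695, 0)  len=0.5037
  (v8,v1,v2) [-+-] → (0.9174, -0.503695, 0)–(0.9174, 0, 0.665059)  len=0.8343

Chained into 1 loop(s):
  loop 1: 4 segments, perimeter = 2.6759
Total perimeter = 2.676


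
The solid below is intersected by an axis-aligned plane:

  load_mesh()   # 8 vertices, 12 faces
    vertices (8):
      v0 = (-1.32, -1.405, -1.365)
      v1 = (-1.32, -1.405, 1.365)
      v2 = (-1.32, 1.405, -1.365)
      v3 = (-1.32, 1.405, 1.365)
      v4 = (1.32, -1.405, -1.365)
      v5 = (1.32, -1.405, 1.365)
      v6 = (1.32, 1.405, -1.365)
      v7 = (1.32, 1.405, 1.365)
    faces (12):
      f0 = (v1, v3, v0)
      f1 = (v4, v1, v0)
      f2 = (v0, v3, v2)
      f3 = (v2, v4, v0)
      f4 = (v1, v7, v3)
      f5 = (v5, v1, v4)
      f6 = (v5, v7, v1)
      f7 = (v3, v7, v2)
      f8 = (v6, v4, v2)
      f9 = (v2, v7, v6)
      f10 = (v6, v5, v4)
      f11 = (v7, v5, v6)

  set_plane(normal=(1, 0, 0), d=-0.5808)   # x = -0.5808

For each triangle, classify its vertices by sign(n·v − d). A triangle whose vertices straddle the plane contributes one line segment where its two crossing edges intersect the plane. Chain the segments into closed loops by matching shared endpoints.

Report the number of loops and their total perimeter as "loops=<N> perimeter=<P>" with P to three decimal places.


Straddling triangles (8 of 12):
  (v4,v1,v0) [+--] → (-0.5808, -1.405, 0.6006)–(-0.5808, -1.405, -1.365)  len=1.9656
  (v2,v4,v0) [-+-] → (-0.5808, 0.6182, -1.365)–(-0.5808, -1.405, -1.365)  len=2.0232
  (v1,v7,v3) [-+-] → (-0.5808, -0.6182, 1.365)–(-0.5808, 1.405, 1.365)  len=2.0232
  (v5,v1,v4) [+-+] → (-0.5808, -1.405, 1.365)–(-0.5808, -1.405, 0.6006)  len=0.7644
  (v5,v7,v1) [++-] → (-0.5808, -0.6182, 1.365)–(-0.5808, -1.405, 1.365)  len=0.7868
  (v3,v7,v2) [-+-] → (-0.5808, 1.405, 1.365)–(-0.5808, 1.405, -0.6006)  len=1.9656
  (v6,v4,v2) [++-] → (-0.5808, 0.6182, -1.365)–(-0.5808, 1.405, -1.365)  len=0.7868
  (v2,v7,v6) [-++] → (-0.5808, 1.405, -0.6006)–(-0.5808, 1.405, -1.365)  len=0.7644

Chained into 1 loop(s):
  loop 1: 8 segments, perimeter = 11.0800
Total perimeter = 11.080

loops=1 perimeter=11.080


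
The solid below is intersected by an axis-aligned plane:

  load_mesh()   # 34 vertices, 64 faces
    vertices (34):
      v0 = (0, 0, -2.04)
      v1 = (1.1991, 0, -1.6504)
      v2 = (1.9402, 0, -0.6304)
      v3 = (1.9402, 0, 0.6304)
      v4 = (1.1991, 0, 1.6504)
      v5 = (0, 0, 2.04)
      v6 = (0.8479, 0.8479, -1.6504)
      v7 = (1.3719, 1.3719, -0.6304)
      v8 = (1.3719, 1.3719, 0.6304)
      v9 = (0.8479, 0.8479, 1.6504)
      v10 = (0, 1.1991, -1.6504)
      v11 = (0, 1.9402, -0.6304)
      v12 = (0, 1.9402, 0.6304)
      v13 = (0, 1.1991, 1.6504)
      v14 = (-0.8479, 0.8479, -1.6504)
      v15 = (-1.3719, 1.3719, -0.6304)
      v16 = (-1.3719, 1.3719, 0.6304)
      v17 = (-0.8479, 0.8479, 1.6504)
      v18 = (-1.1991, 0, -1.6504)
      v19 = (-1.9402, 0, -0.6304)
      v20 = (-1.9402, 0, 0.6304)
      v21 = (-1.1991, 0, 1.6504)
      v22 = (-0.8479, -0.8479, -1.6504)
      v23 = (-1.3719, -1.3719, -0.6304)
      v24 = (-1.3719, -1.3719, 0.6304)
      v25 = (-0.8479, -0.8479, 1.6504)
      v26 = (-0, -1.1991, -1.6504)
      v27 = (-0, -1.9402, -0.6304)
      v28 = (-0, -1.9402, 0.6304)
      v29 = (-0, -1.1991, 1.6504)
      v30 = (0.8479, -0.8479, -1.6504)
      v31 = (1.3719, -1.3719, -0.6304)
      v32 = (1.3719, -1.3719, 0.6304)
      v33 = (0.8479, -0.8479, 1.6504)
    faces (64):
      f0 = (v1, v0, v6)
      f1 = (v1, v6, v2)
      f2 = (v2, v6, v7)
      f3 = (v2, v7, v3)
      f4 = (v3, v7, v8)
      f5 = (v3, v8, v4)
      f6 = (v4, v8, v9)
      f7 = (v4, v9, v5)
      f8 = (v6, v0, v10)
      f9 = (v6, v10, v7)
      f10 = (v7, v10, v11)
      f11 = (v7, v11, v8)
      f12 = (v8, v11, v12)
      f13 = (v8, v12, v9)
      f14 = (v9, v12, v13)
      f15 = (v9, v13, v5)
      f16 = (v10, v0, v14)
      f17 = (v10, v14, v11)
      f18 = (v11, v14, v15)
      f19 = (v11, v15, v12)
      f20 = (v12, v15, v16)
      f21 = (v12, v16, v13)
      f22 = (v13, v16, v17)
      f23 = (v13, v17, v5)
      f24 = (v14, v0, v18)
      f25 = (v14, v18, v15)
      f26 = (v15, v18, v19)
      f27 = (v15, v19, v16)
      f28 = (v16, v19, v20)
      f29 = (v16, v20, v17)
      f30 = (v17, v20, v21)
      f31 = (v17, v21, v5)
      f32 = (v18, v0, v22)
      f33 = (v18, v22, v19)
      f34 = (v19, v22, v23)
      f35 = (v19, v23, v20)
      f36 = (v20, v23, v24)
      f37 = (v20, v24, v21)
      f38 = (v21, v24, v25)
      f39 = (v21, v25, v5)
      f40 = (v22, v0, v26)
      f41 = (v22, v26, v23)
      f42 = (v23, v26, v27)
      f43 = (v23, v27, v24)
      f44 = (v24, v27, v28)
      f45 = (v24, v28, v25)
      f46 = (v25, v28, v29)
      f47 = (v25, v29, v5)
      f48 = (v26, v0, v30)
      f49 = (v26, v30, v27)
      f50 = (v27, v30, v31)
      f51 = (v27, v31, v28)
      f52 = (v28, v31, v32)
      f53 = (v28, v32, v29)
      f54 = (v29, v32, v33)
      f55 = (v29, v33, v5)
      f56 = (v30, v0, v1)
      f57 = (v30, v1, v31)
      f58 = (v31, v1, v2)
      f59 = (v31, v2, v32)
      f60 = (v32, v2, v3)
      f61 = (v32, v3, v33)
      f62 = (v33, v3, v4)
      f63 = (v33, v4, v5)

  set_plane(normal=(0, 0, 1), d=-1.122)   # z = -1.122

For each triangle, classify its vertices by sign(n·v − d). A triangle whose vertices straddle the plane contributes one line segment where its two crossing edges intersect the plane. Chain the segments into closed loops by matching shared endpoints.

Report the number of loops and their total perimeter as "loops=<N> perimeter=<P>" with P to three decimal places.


loops=1 perimeter=9.693

Straddling triangles (16 of 64):
  (v1,v6,v2) [--+] → (1.41375, 0.408655, -1.122)–(1.58302, 0, -1.122)  len=0.4423
  (v2,v6,v7) [+-+] → (1.41375, 0.408655, -1.122)–(1.11935, 1.11935, -1.122)  len=0.7693
  (v6,v10,v7) [--+] → (0.710698, 1.28862, -1.122)–(1.11935, 1.11935, -1.122)  len=0.4423
  (v7,v10,v11) [+-+] → (0.710698, 1.28862, -1.122)–(0, 1.58302, -1.122)  len=0.7693
  (v10,v14,v11) [--+] → (-0.408655, 1.41375, -1.122)–(0, 1.58302, -1.122)  len=0.4423
  (v11,v14,v15) [+-+] → (-0.408655, 1.41375, -1.122)–(-1.11935, 1.11935, -1.122)  len=0.7693
  (v14,v18,v15) [--+] → (-1.28862, 0.710698, -1.122)–(-1.11935, 1.11935, -1.122)  len=0.4423
  (v15,v18,v19) [+-+] → (-1.28862, 0.710698, -1.122)–(-1.58302, 0, -1.122)  len=0.7693
  (v18,v22,v19) [--+] → (-1.41375, -0.408655, -1.122)–(-1.58302, 0, -1.122)  len=0.4423
  (v19,v22,v23) [+-+] → (-1.41375, -0.408655, -1.122)–(-1.11935, -1.11935, -1.122)  len=0.7693
  (v22,v26,v23) [--+] → (-0.710698, -1.28862, -1.122)–(-1.11935, -1.11935, -1.122)  len=0.4423
  (v23,v26,v27) [+-+] → (-0.710698, -1.28862, -1.122)–(0, -1.58302, -1.122)  len=0.7693
  (v26,v30,v27) [--+] → (0.408655, -1.41375, -1.122)–(0, -1.58302, -1.122)  len=0.4423
  (v27,v30,v31) [+-+] → (0.408655, -1.41375, -1.122)–(1.11935, -1.11935, -1.122)  len=0.7693
  (v30,v1,v31) [--+] → (1.28862, -0.710698, -1.122)–(1.11935, -1.11935, -1.122)  len=0.4423
  (v31,v1,v2) [+-+] → (1.28862, -0.710698, -1.122)–(1.58302, 0, -1.122)  len=0.7693

Chained into 1 loop(s):
  loop 1: 16 segments, perimeter = 9.6927
Total perimeter = 9.693


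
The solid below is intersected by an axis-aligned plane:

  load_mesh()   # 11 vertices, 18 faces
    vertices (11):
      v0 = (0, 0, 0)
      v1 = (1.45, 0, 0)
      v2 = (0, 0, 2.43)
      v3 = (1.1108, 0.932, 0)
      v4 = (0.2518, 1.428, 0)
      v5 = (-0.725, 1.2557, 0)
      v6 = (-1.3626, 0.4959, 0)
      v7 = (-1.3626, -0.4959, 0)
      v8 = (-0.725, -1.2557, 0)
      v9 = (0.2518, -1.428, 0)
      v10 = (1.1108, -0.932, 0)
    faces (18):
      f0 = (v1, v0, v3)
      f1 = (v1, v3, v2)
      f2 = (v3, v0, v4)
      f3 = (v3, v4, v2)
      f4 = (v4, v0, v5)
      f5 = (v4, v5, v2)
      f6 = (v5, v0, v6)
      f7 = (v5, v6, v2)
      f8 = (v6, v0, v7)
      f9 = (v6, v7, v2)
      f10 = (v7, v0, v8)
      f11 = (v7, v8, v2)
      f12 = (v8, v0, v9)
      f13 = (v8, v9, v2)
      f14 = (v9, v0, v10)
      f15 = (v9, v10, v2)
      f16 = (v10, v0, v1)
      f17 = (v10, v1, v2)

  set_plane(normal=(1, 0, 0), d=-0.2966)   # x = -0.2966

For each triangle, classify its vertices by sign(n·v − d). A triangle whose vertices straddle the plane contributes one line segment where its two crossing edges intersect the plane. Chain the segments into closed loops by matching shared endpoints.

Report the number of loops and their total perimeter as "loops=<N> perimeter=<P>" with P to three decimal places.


loops=1 perimeter=7.418

Straddling triangles (10 of 18):
  (v4,v0,v5) [++-] → (-0.2966, 0.513711, 0)–(-0.2966, 1.33127, 0)  len=0.8176
  (v4,v5,v2) [+-+] → (-0.2966, 1.33127, 0)–(-0.2966, 0.513711, 1.43588)  len=1.6523
  (v5,v0,v6) [-+-] → (-0.2966, 0.513711, 0)–(-0.2966, 0.107944, 0)  len=0.4058
  (v5,v6,v2) [--+] → (-0.2966, 0.107944, 1.90106)–(-0.2966, 0.513711, 1.43588)  len=0.6173
  (v6,v0,v7) [-+-] → (-0.2966, 0.107944, 0)–(-0.2966, -0.107944, 0)  len=0.2159
  (v6,v7,v2) [--+] → (-0.2966, -0.107944, 1.90106)–(-0.2966, 0.107944, 1.90106)  len=0.2159
  (v7,v0,v8) [-+-] → (-0.2966, -0.107944, 0)–(-0.2966, -0.513711, 0)  len=0.4058
  (v7,v8,v2) [--+] → (-0.2966, -0.513711, 1.43588)–(-0.2966, -0.107944, 1.90106)  len=0.6173
  (v8,v0,v9) [-++] → (-0.2966, -0.513711, 0)–(-0.2966, -1.33127, 0)  len=0.8176
  (v8,v9,v2) [-++] → (-0.2966, -1.33127, 0)–(-0.2966, -0.513711, 1.43588)  len=1.6523

Chained into 1 loop(s):
  loop 1: 10 segments, perimeter = 7.4176
Total perimeter = 7.418


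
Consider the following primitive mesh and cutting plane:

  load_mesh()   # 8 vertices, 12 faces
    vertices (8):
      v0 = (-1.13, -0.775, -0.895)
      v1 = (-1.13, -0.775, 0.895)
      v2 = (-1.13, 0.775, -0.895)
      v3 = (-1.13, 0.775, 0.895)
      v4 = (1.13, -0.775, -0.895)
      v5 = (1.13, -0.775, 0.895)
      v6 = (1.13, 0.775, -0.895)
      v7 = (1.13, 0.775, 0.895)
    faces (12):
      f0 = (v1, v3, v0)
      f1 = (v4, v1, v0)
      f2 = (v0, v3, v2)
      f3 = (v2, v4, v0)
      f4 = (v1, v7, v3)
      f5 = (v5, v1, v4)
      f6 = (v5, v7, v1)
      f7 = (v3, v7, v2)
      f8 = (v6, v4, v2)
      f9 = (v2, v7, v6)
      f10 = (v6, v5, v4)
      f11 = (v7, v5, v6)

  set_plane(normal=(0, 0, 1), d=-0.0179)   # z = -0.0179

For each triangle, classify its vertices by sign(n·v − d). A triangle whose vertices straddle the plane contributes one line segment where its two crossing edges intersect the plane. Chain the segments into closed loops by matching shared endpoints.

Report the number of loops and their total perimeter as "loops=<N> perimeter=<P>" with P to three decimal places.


Straddling triangles (8 of 12):
  (v1,v3,v0) [++-] → (-1.13, -0.0155, -0.0179)–(-1.13, -0.775, -0.0179)  len=0.7595
  (v4,v1,v0) [-+-] → (0.0226, -0.775, -0.0179)–(-1.13, -0.775, -0.0179)  len=1.1526
  (v0,v3,v2) [-+-] → (-1.13, -0.0155, -0.0179)–(-1.13, 0.775, -0.0179)  len=0.7905
  (v5,v1,v4) [++-] → (0.0226, -0.775, -0.0179)–(1.13, -0.775, -0.0179)  len=1.1074
  (v3,v7,v2) [++-] → (-0.0226, 0.775, -0.0179)–(-1.13, 0.775, -0.0179)  len=1.1074
  (v2,v7,v6) [-+-] → (-0.0226, 0.775, -0.0179)–(1.13, 0.775, -0.0179)  len=1.1526
  (v6,v5,v4) [-+-] → (1.13, 0.0155, -0.0179)–(1.13, -0.775, -0.0179)  len=0.7905
  (v7,v5,v6) [++-] → (1.13, 0.0155, -0.0179)–(1.13, 0.775, -0.0179)  len=0.7595

Chained into 1 loop(s):
  loop 1: 8 segments, perimeter = 7.6200
Total perimeter = 7.620

loops=1 perimeter=7.620
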